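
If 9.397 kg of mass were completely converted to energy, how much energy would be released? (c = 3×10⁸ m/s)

Using E = mc²:
c² = (3×10⁸)² = 9×10¹⁶ m²/s²
E = 9.397 × 9×10¹⁶ = 8.457×10¹⁷ J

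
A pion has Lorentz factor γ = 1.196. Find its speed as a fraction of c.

From γ = 1/√(1 - v²/c²):
1/γ² = 1/1.196² = 0.6991
v²/c² = 1 - 0.6991 = 0.3009
v/c = √(0.3009) = 0.5485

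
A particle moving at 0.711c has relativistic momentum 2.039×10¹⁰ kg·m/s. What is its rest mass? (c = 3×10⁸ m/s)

γ = 1/√(1 - 0.711²) = 1.422
v = 0.711 × 3×10⁸ = 2.133×10⁸ m/s
m = p/(γv) = 2.039×10¹⁰/(1.422 × 2.133×10⁸) = 67.22 kg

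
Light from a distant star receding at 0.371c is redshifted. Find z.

β = 0.371
(1+β)/(1-β) = 1.371/0.629 = 2.1797
√(2.1797) = 1.4764
z = 1.4764 - 1 = 0.4764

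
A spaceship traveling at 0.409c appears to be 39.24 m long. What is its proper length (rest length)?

Contracted length L = 39.24 m
γ = 1/√(1 - 0.409²) = 1.0958
L₀ = γL = 1.0958 × 39.24 = 43.00 m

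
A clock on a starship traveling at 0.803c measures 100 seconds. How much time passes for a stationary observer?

Proper time Δt₀ = 100 seconds
γ = 1/√(1 - 0.803²) = 1.678
Δt = γΔt₀ = 1.678 × 100 = 167.8 seconds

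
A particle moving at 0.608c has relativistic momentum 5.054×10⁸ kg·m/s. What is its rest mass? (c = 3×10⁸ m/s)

γ = 1/√(1 - 0.608²) = 1.2595
v = 0.608 × 3×10⁸ = 1.824×10⁸ m/s
m = p/(γv) = 5.054×10⁸/(1.2595 × 1.824×10⁸) = 2.200 kg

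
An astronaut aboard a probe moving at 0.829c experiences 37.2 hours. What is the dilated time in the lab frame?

Proper time Δt₀ = 37.2 hours
γ = 1/√(1 - 0.829²) = 1.7881
Δt = γΔt₀ = 1.7881 × 37.2 = 66.52 hours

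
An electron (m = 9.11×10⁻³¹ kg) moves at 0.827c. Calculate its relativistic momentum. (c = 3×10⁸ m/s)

γ = 1/√(1 - 0.827²) = 1.7787
v = 0.827 × 3×10⁸ = 2.481×10⁸ m/s
p = γmv = 1.7787 × 9.11×10⁻³¹ × 2.481×10⁸ = 4.020×10⁻²² kg·m/s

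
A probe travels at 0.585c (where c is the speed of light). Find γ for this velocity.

v/c = 0.585, so (v/c)² = 0.342225
1 - (v/c)² = 0.657775
γ = 1/√(0.657775) = 1.233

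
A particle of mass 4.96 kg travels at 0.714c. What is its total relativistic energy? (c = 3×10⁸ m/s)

γ = 1/√(1 - 0.714²) = 1.4283
mc² = 4.96 × (3×10⁸)² = 4.464×10¹⁷ J
E = γmc² = 1.4283 × 4.464×10¹⁷ = 6.376×10¹⁷ J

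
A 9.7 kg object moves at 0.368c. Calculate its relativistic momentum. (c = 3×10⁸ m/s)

γ = 1/√(1 - 0.368²) = 1.0755
v = 0.368 × 3×10⁸ = 1.104×10⁸ m/s
p = γmv = 1.0755 × 9.7 × 1.104×10⁸ = 1.152×10⁹ kg·m/s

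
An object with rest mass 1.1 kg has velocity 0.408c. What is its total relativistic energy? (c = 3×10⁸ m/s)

γ = 1/√(1 - 0.408²) = 1.095
mc² = 1.1 × (3×10⁸)² = 9.900×10¹⁶ J
E = γmc² = 1.095 × 9.900×10¹⁶ = 1.084×10¹⁷ J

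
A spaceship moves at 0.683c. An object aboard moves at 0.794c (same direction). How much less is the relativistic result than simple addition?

Classical: u' + v = 0.794 + 0.683 = 1.477c
Relativistic: u = (0.794 + 0.683)/(1 + 0.542302) = 1.477/1.542302 = 0.9577c
Difference: 1.477 - 0.9577 = 0.5193c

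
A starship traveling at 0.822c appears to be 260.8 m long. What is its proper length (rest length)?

Contracted length L = 260.8 m
γ = 1/√(1 - 0.822²) = 1.756
L₀ = γL = 1.756 × 260.8 = 458.0 m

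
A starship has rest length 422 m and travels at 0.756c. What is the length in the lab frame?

Proper length L₀ = 422 m
γ = 1/√(1 - 0.756²) = 1.528
L = L₀/γ = 422/1.528 = 276.2 m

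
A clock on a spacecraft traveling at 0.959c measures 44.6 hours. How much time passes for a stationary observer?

Proper time Δt₀ = 44.6 hours
γ = 1/√(1 - 0.959²) = 3.529
Δt = γΔt₀ = 3.529 × 44.6 = 157.4 hours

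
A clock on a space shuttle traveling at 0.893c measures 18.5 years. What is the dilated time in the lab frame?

Proper time Δt₀ = 18.5 years
γ = 1/√(1 - 0.893²) = 2.222
Δt = γΔt₀ = 2.222 × 18.5 = 41.11 years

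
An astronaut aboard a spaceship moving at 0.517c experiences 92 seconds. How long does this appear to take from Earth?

Proper time Δt₀ = 92 seconds
γ = 1/√(1 - 0.517²) = 1.168
Δt = γΔt₀ = 1.168 × 92 = 107.5 seconds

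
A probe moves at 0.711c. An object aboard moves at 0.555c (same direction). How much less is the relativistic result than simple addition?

Classical: u' + v = 0.555 + 0.711 = 1.266c
Relativistic: u = (0.555 + 0.711)/(1 + 0.394605) = 1.266/1.394605 = 0.9078c
Difference: 1.266 - 0.9078 = 0.3582c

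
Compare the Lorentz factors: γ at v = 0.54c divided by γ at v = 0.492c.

γ₁ = 1/√(1 - 0.54²) = 1.188
γ₂ = 1/√(1 - 0.492²) = 1.149
γ₁/γ₂ = 1.188/1.149 = 1.034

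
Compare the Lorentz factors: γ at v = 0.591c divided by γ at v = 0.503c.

γ₁ = 1/√(1 - 0.591²) = 1.2397
γ₂ = 1/√(1 - 0.503²) = 1.1570
γ₁/γ₂ = 1.2397/1.1570 = 1.071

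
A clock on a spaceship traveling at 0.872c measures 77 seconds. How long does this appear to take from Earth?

Proper time Δt₀ = 77 seconds
γ = 1/√(1 - 0.872²) = 2.043
Δt = γΔt₀ = 2.043 × 77 = 157.3 seconds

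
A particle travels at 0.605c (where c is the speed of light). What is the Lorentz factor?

v/c = 0.605, so (v/c)² = 0.366025
1 - (v/c)² = 0.633975
γ = 1/√(0.633975) = 1.256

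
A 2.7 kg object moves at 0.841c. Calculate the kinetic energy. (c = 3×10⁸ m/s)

γ = 1/√(1 - 0.841²) = 1.8483
γ - 1 = 0.8483
KE = (γ-1)mc² = 0.8483 × 2.7 × (3×10⁸)² = 2.061×10¹⁷ J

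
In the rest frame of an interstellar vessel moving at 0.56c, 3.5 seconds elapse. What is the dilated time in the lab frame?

Proper time Δt₀ = 3.5 seconds
γ = 1/√(1 - 0.56²) = 1.207
Δt = γΔt₀ = 1.207 × 3.5 = 4.225 seconds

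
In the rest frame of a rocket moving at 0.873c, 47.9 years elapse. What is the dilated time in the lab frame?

Proper time Δt₀ = 47.9 years
γ = 1/√(1 - 0.873²) = 2.0504
Δt = γΔt₀ = 2.0504 × 47.9 = 98.21 years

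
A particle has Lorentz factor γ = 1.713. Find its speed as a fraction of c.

From γ = 1/√(1 - v²/c²):
1/γ² = 1/1.713² = 0.3408
v²/c² = 1 - 0.3408 = 0.6592
v/c = √(0.6592) = 0.8119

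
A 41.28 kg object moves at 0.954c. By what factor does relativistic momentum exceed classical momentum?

p_rel = γmv, p_class = mv
Ratio = γ = 1/√(1 - 0.954²) = 3.335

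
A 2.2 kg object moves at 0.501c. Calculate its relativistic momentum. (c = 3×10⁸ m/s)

γ = 1/√(1 - 0.501²) = 1.1555
v = 0.501 × 3×10⁸ = 1.503×10⁸ m/s
p = γmv = 1.1555 × 2.2 × 1.503×10⁸ = 3.821×10⁸ kg·m/s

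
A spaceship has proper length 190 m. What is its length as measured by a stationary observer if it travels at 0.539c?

Proper length L₀ = 190 m
γ = 1/√(1 - 0.539²) = 1.1872
L = L₀/γ = 190/1.1872 = 160.0 m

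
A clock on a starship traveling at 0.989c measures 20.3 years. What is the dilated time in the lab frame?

Proper time Δt₀ = 20.3 years
γ = 1/√(1 - 0.989²) = 6.761
Δt = γΔt₀ = 6.761 × 20.3 = 137.2 years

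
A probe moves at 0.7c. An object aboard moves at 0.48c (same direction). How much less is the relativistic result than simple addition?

Classical: u' + v = 0.48 + 0.7 = 1.18c
Relativistic: u = (0.48 + 0.7)/(1 + 0.336) = 1.18/1.336 = 0.8832c
Difference: 1.18 - 0.8832 = 0.2968c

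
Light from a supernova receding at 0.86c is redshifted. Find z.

β = 0.86
(1+β)/(1-β) = 1.86/0.14 = 13.286
√(13.286) = 3.645
z = 3.645 - 1 = 2.645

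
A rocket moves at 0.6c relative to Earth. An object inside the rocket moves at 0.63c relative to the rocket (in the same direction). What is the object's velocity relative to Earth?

u = (u' + v)/(1 + u'v/c²)
Numerator: 0.63 + 0.6 = 1.23
Denominator: 1 + 0.378 = 1.378
u = 1.23/1.378 = 0.8926c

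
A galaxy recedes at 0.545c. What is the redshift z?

β = 0.545
(1+β)/(1-β) = 1.545/0.455 = 3.3956
√(3.3956) = 1.8427
z = 1.8427 - 1 = 0.8427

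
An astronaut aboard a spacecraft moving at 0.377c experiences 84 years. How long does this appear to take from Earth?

Proper time Δt₀ = 84 years
γ = 1/√(1 - 0.377²) = 1.0797
Δt = γΔt₀ = 1.0797 × 84 = 90.69 years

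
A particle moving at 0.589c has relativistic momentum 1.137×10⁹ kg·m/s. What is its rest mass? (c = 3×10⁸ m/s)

γ = 1/√(1 - 0.589²) = 1.2374
v = 0.589 × 3×10⁸ = 1.767×10⁸ m/s
m = p/(γv) = 1.137×10⁹/(1.2374 × 1.767×10⁸) = 5.200 kg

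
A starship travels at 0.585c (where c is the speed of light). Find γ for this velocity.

v/c = 0.585, so (v/c)² = 0.342225
1 - (v/c)² = 0.657775
γ = 1/√(0.657775) = 1.233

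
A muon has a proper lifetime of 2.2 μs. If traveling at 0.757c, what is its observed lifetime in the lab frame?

Proper lifetime τ₀ = 2.2 μs
γ = 1/√(1 - 0.757²) = 1.5304
τ = γτ₀ = 1.5304 × 2.2 μs = 3.367 μs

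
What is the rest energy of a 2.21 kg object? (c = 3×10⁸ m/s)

c² = (3×10⁸)² = 9.000×10¹⁶ m²/s²
E₀ = mc² = 2.21 × 9.000×10¹⁶ = 1.989×10¹⁷ J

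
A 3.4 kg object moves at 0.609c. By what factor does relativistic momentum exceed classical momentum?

p_rel = γmv, p_class = mv
Ratio = γ = 1/√(1 - 0.609²) = 1.261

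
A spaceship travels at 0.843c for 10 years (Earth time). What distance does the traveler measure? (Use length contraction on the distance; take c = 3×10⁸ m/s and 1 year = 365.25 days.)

Earth distance: d = v × t = 0.843c × 10 yr = 7.981×10¹⁶ m
γ = 1.859
d' = d/γ = 7.981×10¹⁶/1.859 = 4.293×10¹⁶ m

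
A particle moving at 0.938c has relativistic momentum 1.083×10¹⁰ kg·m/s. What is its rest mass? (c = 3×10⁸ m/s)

γ = 1/√(1 - 0.938²) = 2.885
v = 0.938 × 3×10⁸ = 2.814×10⁸ m/s
m = p/(γv) = 1.083×10¹⁰/(2.885 × 2.814×10⁸) = 13.34 kg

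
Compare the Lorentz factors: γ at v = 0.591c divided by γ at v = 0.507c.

γ₁ = 1/√(1 - 0.591²) = 1.240
γ₂ = 1/√(1 - 0.507²) = 1.160
γ₁/γ₂ = 1.240/1.160 = 1.069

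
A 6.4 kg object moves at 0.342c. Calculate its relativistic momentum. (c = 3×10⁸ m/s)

γ = 1/√(1 - 0.342²) = 1.0642
v = 0.342 × 3×10⁸ = 1.026×10⁸ m/s
p = γmv = 1.0642 × 6.4 × 1.026×10⁸ = 6.988×10⁸ kg·m/s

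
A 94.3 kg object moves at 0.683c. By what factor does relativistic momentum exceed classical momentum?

p_rel = γmv, p_class = mv
Ratio = γ = 1/√(1 - 0.683²) = 1.369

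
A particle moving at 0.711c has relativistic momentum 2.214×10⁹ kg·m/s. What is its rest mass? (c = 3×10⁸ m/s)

γ = 1/√(1 - 0.711²) = 1.422
v = 0.711 × 3×10⁸ = 2.133×10⁸ m/s
m = p/(γv) = 2.214×10⁹/(1.422 × 2.133×10⁸) = 7.299 kg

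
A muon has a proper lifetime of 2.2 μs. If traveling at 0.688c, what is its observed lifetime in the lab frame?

Proper lifetime τ₀ = 2.2 μs
γ = 1/√(1 - 0.688²) = 1.378
τ = γτ₀ = 1.378 × 2.2 μs = 3.032 μs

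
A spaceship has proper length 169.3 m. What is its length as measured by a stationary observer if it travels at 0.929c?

Proper length L₀ = 169.3 m
γ = 1/√(1 - 0.929²) = 2.7021
L = L₀/γ = 169.3/2.7021 = 62.65 m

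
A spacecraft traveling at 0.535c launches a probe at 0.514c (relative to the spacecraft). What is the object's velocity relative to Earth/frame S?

u = (u' + v)/(1 + u'v/c²)
Numerator: 0.514 + 0.535 = 1.049
Denominator: 1 + 0.27499 = 1.27499
u = 1.049/1.27499 = 0.8228c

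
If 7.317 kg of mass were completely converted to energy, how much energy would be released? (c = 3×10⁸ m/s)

Using E = mc²:
c² = (3×10⁸)² = 9×10¹⁶ m²/s²
E = 7.317 × 9×10¹⁶ = 6.585×10¹⁷ J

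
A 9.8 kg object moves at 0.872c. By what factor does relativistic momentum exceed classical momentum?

p_rel = γmv, p_class = mv
Ratio = γ = 1/√(1 - 0.872²) = 2.043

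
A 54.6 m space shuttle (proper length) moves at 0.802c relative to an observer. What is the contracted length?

Proper length L₀ = 54.6 m
γ = 1/√(1 - 0.802²) = 1.6741
L = L₀/γ = 54.6/1.6741 = 32.61 m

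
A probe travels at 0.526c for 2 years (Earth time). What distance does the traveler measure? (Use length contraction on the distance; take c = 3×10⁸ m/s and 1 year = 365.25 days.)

Earth distance: d = v × t = 0.526c × 2 yr = 9.9596×10¹⁵ m
γ = 1.1758
d' = d/γ = 9.9596×10¹⁵/1.1758 = 8.470×10¹⁵ m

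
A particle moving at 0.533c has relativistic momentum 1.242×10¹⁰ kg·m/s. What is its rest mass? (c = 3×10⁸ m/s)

γ = 1/√(1 - 0.533²) = 1.1819
v = 0.533 × 3×10⁸ = 1.599×10⁸ m/s
m = p/(γv) = 1.242×10¹⁰/(1.1819 × 1.599×10⁸) = 65.72 kg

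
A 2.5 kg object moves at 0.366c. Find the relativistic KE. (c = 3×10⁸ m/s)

γ = 1/√(1 - 0.366²) = 1.07456
γ - 1 = 0.07456
KE = (γ-1)mc² = 0.07456 × 2.5 × (3×10⁸)² = 1.678×10¹⁶ J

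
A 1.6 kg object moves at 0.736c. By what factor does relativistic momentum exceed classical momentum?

p_rel = γmv, p_class = mv
Ratio = γ = 1/√(1 - 0.736²) = 1.477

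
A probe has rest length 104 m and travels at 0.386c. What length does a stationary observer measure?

Proper length L₀ = 104 m
γ = 1/√(1 - 0.386²) = 1.084
L = L₀/γ = 104/1.084 = 95.94 m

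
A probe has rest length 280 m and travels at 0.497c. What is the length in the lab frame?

Proper length L₀ = 280 m
γ = 1/√(1 - 0.497²) = 1.1524
L = L₀/γ = 280/1.1524 = 243.0 m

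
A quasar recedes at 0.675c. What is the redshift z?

β = 0.675
(1+β)/(1-β) = 1.675/0.325 = 5.154
√(5.154) = 2.270
z = 2.270 - 1 = 1.270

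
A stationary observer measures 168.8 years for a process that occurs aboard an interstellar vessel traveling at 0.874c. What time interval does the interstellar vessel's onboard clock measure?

Dilated time Δt = 168.8 years
γ = 1/√(1 - 0.874²) = 2.058
Δt₀ = Δt/γ = 168.8/2.058 = 82.02 years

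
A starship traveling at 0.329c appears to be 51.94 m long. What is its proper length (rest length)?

Contracted length L = 51.94 m
γ = 1/√(1 - 0.329²) = 1.059
L₀ = γL = 1.059 × 51.94 = 55.00 m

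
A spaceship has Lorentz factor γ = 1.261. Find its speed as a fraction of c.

From γ = 1/√(1 - v²/c²):
1/γ² = 1/1.261² = 0.6289
v²/c² = 1 - 0.6289 = 0.3711
v/c = √(0.3711) = 0.6092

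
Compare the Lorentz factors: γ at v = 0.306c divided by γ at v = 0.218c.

γ₁ = 1/√(1 - 0.306²) = 1.0504
γ₂ = 1/√(1 - 0.218²) = 1.0246
γ₁/γ₂ = 1.0504/1.0246 = 1.025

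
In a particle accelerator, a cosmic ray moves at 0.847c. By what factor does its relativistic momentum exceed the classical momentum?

p_rel = γmv, p_class = mv
Ratio = γ = 1/√(1 - 0.847²)
= 1/√(0.282591) = 1.881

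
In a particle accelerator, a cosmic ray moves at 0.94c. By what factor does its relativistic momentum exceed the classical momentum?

p_rel = γmv, p_class = mv
Ratio = γ = 1/√(1 - 0.94²)
= 1/√(0.1164) = 2.931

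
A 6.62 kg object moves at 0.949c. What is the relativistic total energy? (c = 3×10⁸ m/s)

γ = 1/√(1 - 0.949²) = 3.172
mc² = 6.62 × (3×10⁸)² = 5.958×10¹⁷ J
E = γmc² = 3.172 × 5.958×10¹⁷ = 1.890×10¹⁸ J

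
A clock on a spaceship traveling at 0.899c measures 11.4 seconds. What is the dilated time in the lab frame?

Proper time Δt₀ = 11.4 seconds
γ = 1/√(1 - 0.899²) = 2.283
Δt = γΔt₀ = 2.283 × 11.4 = 26.03 seconds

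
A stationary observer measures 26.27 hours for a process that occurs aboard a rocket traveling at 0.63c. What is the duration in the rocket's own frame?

Dilated time Δt = 26.27 hours
γ = 1/√(1 - 0.63²) = 1.288
Δt₀ = Δt/γ = 26.27/1.288 = 20.40 hours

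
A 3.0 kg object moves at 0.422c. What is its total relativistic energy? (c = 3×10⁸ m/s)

γ = 1/√(1 - 0.422²) = 1.103
mc² = 3.0 × (3×10⁸)² = 2.700×10¹⁷ J
E = γmc² = 1.103 × 2.700×10¹⁷ = 2.978×10¹⁷ J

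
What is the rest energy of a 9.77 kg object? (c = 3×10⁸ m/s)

c² = (3×10⁸)² = 9.000×10¹⁶ m²/s²
E₀ = mc² = 9.77 × 9.000×10¹⁶ = 8.793×10¹⁷ J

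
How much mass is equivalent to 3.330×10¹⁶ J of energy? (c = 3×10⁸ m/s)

From E = mc², we get m = E/c²
c² = (3×10⁸)² = 9×10¹⁶ m²/s²
m = 3.330×10¹⁶ / 9×10¹⁶ = 0.3700 kg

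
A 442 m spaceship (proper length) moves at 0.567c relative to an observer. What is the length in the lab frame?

Proper length L₀ = 442 m
γ = 1/√(1 - 0.567²) = 1.214
L = L₀/γ = 442/1.214 = 364.1 m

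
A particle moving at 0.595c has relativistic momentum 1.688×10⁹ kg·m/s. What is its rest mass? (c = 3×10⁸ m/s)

γ = 1/√(1 - 0.595²) = 1.24421
v = 0.595 × 3×10⁸ = 1.785×10⁸ m/s
m = p/(γv) = 1.688×10⁹/(1.24421 × 1.785×10⁸) = 7.600 kg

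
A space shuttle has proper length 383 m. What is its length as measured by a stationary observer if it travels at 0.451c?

Proper length L₀ = 383 m
γ = 1/√(1 - 0.451²) = 1.1204
L = L₀/γ = 383/1.1204 = 341.8 m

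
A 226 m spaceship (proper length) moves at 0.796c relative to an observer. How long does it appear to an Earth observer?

Proper length L₀ = 226 m
γ = 1/√(1 - 0.796²) = 1.652
L = L₀/γ = 226/1.652 = 136.8 m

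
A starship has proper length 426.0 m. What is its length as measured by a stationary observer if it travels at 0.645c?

Proper length L₀ = 426.0 m
γ = 1/√(1 - 0.645²) = 1.3086
L = L₀/γ = 426.0/1.3086 = 325.5 m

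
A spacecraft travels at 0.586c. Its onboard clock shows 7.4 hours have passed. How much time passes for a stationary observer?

Proper time Δt₀ = 7.4 hours
γ = 1/√(1 - 0.586²) = 1.234
Δt = γΔt₀ = 1.234 × 7.4 = 9.132 hours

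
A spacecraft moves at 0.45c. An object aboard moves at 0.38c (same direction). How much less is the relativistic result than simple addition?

Classical: u' + v = 0.38 + 0.45 = 0.83c
Relativistic: u = (0.38 + 0.45)/(1 + 0.171) = 0.83/1.171 = 0.7088c
Difference: 0.83 - 0.7088 = 0.1212c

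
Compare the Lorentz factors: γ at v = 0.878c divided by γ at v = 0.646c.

γ₁ = 1/√(1 - 0.878²) = 2.089
γ₂ = 1/√(1 - 0.646²) = 1.310
γ₁/γ₂ = 2.089/1.310 = 1.595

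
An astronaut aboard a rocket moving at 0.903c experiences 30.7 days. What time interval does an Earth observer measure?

Proper time Δt₀ = 30.7 days
γ = 1/√(1 - 0.903²) = 2.32753
Δt = γΔt₀ = 2.32753 × 30.7 = 71.46 days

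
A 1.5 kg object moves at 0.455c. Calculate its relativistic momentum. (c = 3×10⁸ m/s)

γ = 1/√(1 - 0.455²) = 1.123
v = 0.455 × 3×10⁸ = 1.365×10⁸ m/s
p = γmv = 1.123 × 1.5 × 1.365×10⁸ = 2.299×10⁸ kg·m/s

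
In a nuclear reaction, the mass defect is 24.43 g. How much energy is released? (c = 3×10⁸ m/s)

Convert mass defect: Δm = 24.43 g = 0.02443 kg
E = Δm·c² = 0.02443 × (3×10⁸)²
= 0.02443 × 9×10¹⁶ = 2.199×10¹⁵ J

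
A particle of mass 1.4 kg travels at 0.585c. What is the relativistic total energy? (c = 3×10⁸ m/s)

γ = 1/√(1 - 0.585²) = 1.233
mc² = 1.4 × (3×10⁸)² = 1.260×10¹⁷ J
E = γmc² = 1.233 × 1.260×10¹⁷ = 1.554×10¹⁷ J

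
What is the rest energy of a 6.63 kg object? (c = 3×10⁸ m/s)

c² = (3×10⁸)² = 9.000×10¹⁶ m²/s²
E₀ = mc² = 6.63 × 9.000×10¹⁶ = 5.967×10¹⁷ J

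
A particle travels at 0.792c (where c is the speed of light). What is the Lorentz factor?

v/c = 0.792, so (v/c)² = 0.627264
1 - (v/c)² = 0.372736
γ = 1/√(0.372736) = 1.638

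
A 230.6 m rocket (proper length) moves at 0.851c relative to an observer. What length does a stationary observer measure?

Proper length L₀ = 230.6 m
γ = 1/√(1 - 0.851²) = 1.904
L = L₀/γ = 230.6/1.904 = 121.1 m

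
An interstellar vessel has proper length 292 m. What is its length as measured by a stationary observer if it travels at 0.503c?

Proper length L₀ = 292 m
γ = 1/√(1 - 0.503²) = 1.157
L = L₀/γ = 292/1.157 = 252.4 m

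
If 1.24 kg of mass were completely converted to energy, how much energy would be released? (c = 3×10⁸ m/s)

Using E = mc²:
c² = (3×10⁸)² = 9×10¹⁶ m²/s²
E = 1.24 × 9×10¹⁶ = 1.116×10¹⁷ J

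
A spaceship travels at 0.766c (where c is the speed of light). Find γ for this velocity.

v/c = 0.766, so (v/c)² = 0.586756
1 - (v/c)² = 0.413244
γ = 1/√(0.413244) = 1.556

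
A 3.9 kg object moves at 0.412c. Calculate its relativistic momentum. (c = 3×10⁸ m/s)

γ = 1/√(1 - 0.412²) = 1.0975
v = 0.412 × 3×10⁸ = 1.236×10⁸ m/s
p = γmv = 1.0975 × 3.9 × 1.236×10⁸ = 5.290×10⁸ kg·m/s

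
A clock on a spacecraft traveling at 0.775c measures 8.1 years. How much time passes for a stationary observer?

Proper time Δt₀ = 8.1 years
γ = 1/√(1 - 0.775²) = 1.5824
Δt = γΔt₀ = 1.5824 × 8.1 = 12.82 years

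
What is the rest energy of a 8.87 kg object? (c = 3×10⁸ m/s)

c² = (3×10⁸)² = 9.000×10¹⁶ m²/s²
E₀ = mc² = 8.87 × 9.000×10¹⁶ = 7.983×10¹⁷ J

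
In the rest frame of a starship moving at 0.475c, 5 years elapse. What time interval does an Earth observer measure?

Proper time Δt₀ = 5 years
γ = 1/√(1 - 0.475²) = 1.1364
Δt = γΔt₀ = 1.1364 × 5 = 5.682 years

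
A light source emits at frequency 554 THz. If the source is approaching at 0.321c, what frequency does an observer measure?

β = v/c = 0.321
(1+β)/(1-β) = 1.321/0.679 = 1.9455
Doppler factor = √(1.9455) = 1.3948
f_obs = 554 × 1.3948 = 772.7 THz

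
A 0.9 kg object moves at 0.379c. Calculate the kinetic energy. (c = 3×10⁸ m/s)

γ = 1/√(1 - 0.379²) = 1.08062
γ - 1 = 0.08062
KE = (γ-1)mc² = 0.08062 × 0.9 × (3×10⁸)² = 6.530×10¹⁵ J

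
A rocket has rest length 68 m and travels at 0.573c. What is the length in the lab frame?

Proper length L₀ = 68 m
γ = 1/√(1 - 0.573²) = 1.2202
L = L₀/γ = 68/1.2202 = 55.73 m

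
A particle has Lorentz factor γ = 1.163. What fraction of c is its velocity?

From γ = 1/√(1 - v²/c²):
1/γ² = 1/1.163² = 0.7393
v²/c² = 1 - 0.7393 = 0.2607
v/c = √(0.2607) = 0.5106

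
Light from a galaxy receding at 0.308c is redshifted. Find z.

β = 0.308
(1+β)/(1-β) = 1.308/0.692 = 1.890
√(1.890) = 1.3748
z = 1.3748 - 1 = 0.3748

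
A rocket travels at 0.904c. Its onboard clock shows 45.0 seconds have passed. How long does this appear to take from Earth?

Proper time Δt₀ = 45.0 seconds
γ = 1/√(1 - 0.904²) = 2.339
Δt = γΔt₀ = 2.339 × 45.0 = 105.3 seconds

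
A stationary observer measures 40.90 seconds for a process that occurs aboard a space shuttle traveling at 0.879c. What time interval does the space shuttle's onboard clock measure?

Dilated time Δt = 40.90 seconds
γ = 1/√(1 - 0.879²) = 2.097
Δt₀ = Δt/γ = 40.90/2.097 = 19.50 seconds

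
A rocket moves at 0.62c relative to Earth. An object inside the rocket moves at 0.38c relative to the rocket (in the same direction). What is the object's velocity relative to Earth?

u = (u' + v)/(1 + u'v/c²)
Numerator: 0.38 + 0.62 = 1
Denominator: 1 + 0.2356 = 1.2356
u = 1/1.2356 = 0.8093c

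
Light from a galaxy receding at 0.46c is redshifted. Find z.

β = 0.46
(1+β)/(1-β) = 1.46/0.54 = 2.7037
√(2.7037) = 1.6443
z = 1.6443 - 1 = 0.6443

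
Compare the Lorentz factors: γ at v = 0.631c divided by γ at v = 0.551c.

γ₁ = 1/√(1 - 0.631²) = 1.289
γ₂ = 1/√(1 - 0.551²) = 1.198
γ₁/γ₂ = 1.289/1.198 = 1.076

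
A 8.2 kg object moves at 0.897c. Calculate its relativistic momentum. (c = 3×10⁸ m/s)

γ = 1/√(1 - 0.897²) = 2.2623
v = 0.897 × 3×10⁸ = 2.691×10⁸ m/s
p = γmv = 2.2623 × 8.2 × 2.691×10⁸ = 4.992×10⁹ kg·m/s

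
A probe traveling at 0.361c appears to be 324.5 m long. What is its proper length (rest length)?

Contracted length L = 324.5 m
γ = 1/√(1 - 0.361²) = 1.0723
L₀ = γL = 1.0723 × 324.5 = 348.0 m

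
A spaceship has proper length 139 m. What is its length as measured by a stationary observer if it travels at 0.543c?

Proper length L₀ = 139 m
γ = 1/√(1 - 0.543²) = 1.191
L = L₀/γ = 139/1.191 = 116.7 m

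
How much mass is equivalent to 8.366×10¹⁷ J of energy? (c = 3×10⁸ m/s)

From E = mc², we get m = E/c²
c² = (3×10⁸)² = 9×10¹⁶ m²/s²
m = 8.366×10¹⁷ / 9×10¹⁶ = 9.296 kg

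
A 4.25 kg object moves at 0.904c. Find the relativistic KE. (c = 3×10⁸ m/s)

γ = 1/√(1 - 0.904²) = 2.339
γ - 1 = 1.339
KE = (γ-1)mc² = 1.339 × 4.25 × (3×10⁸)² = 5.122×10¹⁷ J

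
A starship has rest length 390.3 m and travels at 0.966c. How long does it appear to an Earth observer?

Proper length L₀ = 390.3 m
γ = 1/√(1 - 0.966²) = 3.868
L = L₀/γ = 390.3/3.868 = 100.9 m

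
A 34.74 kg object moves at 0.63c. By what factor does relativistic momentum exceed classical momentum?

p_rel = γmv, p_class = mv
Ratio = γ = 1/√(1 - 0.63²) = 1.288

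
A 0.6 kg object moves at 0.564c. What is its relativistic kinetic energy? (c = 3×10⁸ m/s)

γ = 1/√(1 - 0.564²) = 1.211
γ - 1 = 0.2110
KE = (γ-1)mc² = 0.2110 × 0.6 × (3×10⁸)² = 1.139×10¹⁶ J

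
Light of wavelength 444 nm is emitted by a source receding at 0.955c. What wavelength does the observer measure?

β = 0.955
Wavelength Doppler factor = √(1.955/0.045) = √(43.4444) = 6.59124
λ_obs = 444 × 6.59124 = 2927 nm (redshift)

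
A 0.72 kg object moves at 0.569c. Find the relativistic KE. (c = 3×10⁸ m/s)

γ = 1/√(1 - 0.569²) = 1.216
γ - 1 = 0.2160
KE = (γ-1)mc² = 0.2160 × 0.72 × (3×10⁸)² = 1.400×10¹⁶ J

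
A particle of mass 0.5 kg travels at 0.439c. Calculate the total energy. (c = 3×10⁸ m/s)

γ = 1/√(1 - 0.439²) = 1.11298
mc² = 0.5 × (3×10⁸)² = 4.500×10¹⁶ J
E = γmc² = 1.11298 × 4.500×10¹⁶ = 5.008×10¹⁶ J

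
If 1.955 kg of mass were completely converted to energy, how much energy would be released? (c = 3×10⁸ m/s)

Using E = mc²:
c² = (3×10⁸)² = 9×10¹⁶ m²/s²
E = 1.955 × 9×10¹⁶ = 1.760×10¹⁷ J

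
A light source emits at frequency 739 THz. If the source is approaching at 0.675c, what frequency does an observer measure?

β = v/c = 0.675
(1+β)/(1-β) = 1.675/0.325 = 5.154
Doppler factor = √(5.154) = 2.270
f_obs = 739 × 2.270 = 1678 THz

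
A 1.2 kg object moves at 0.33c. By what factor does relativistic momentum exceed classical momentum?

p_rel = γmv, p_class = mv
Ratio = γ = 1/√(1 - 0.33²) = 1.059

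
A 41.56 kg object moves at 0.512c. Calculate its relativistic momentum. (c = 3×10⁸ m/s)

γ = 1/√(1 - 0.512²) = 1.1642
v = 0.512 × 3×10⁸ = 1.536×10⁸ m/s
p = γmv = 1.1642 × 41.56 × 1.536×10⁸ = 7.432×10⁹ kg·m/s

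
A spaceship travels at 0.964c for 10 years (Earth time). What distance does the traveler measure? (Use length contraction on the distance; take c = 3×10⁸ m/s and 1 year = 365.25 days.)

Earth distance: d = v × t = 0.964c × 10 yr = 9.1265×10¹⁶ m
γ = 3.7608
d' = d/γ = 9.1265×10¹⁶/3.7608 = 2.427×10¹⁶ m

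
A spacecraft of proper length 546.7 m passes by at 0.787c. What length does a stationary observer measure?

Proper length L₀ = 546.7 m
γ = 1/√(1 - 0.787²) = 1.621
L = L₀/γ = 546.7/1.621 = 337.3 m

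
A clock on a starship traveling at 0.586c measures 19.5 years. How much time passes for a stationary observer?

Proper time Δt₀ = 19.5 years
γ = 1/√(1 - 0.586²) = 1.234
Δt = γΔt₀ = 1.234 × 19.5 = 24.06 years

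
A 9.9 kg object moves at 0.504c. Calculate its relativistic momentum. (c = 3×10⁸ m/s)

γ = 1/√(1 - 0.504²) = 1.158
v = 0.504 × 3×10⁸ = 1.512×10⁸ m/s
p = γmv = 1.158 × 9.9 × 1.512×10⁸ = 1.733×10⁹ kg·m/s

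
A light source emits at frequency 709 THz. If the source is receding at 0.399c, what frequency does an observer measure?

β = v/c = 0.399
(1-β)/(1+β) = 0.601/1.399 = 0.4296
Doppler factor = √(0.4296) = 0.6554
f_obs = 709 × 0.6554 = 464.7 THz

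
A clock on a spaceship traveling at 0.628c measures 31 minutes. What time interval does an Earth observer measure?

Proper time Δt₀ = 31 minutes
γ = 1/√(1 - 0.628²) = 1.28499
Δt = γΔt₀ = 1.28499 × 31 = 39.83 minutes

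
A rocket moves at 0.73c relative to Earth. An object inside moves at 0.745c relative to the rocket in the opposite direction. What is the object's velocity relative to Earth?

Object's velocity in rocket frame is u' = -0.745c
u = (u' + v)/(1 + u'v/c²) = (v - 0.745)/(1 - 0.745·v/c²)
Numerator: 0.73 - 0.745 = -0.015
Denominator: 1 - 0.54385 = 0.45615
u = -0.015/0.45615 = -0.03288c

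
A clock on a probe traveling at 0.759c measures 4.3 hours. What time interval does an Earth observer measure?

Proper time Δt₀ = 4.3 hours
γ = 1/√(1 - 0.759²) = 1.5359
Δt = γΔt₀ = 1.5359 × 4.3 = 6.604 hours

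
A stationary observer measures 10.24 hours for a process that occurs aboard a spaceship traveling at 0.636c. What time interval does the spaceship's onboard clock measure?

Dilated time Δt = 10.24 hours
γ = 1/√(1 - 0.636²) = 1.2959
Δt₀ = Δt/γ = 10.24/1.2959 = 7.902 hours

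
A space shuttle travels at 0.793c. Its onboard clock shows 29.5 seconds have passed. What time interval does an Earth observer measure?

Proper time Δt₀ = 29.5 seconds
γ = 1/√(1 - 0.793²) = 1.6414
Δt = γΔt₀ = 1.6414 × 29.5 = 48.42 seconds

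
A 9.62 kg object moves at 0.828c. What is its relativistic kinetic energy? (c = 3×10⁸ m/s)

γ = 1/√(1 - 0.828²) = 1.7834
γ - 1 = 0.7834
KE = (γ-1)mc² = 0.7834 × 9.62 × (3×10⁸)² = 6.783×10¹⁷ J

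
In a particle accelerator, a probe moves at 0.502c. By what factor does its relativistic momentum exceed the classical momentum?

p_rel = γmv, p_class = mv
Ratio = γ = 1/√(1 - 0.502²)
= 1/√(0.747996) = 1.156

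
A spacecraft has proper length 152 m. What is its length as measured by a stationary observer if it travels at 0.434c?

Proper length L₀ = 152 m
γ = 1/√(1 - 0.434²) = 1.110
L = L₀/γ = 152/1.110 = 136.9 m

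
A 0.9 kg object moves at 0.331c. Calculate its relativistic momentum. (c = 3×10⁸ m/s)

γ = 1/√(1 - 0.331²) = 1.0597
v = 0.331 × 3×10⁸ = 9.930×10⁷ m/s
p = γmv = 1.0597 × 0.9 × 9.930×10⁷ = 9.471×10⁷ kg·m/s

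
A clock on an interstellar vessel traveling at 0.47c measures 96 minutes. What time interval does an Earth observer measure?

Proper time Δt₀ = 96 minutes
γ = 1/√(1 - 0.47²) = 1.133
Δt = γΔt₀ = 1.133 × 96 = 108.8 minutes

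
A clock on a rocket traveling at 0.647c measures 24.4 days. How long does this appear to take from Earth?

Proper time Δt₀ = 24.4 days
γ = 1/√(1 - 0.647²) = 1.3115
Δt = γΔt₀ = 1.3115 × 24.4 = 32.00 days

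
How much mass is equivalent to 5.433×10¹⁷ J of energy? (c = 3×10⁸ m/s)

From E = mc², we get m = E/c²
c² = (3×10⁸)² = 9×10¹⁶ m²/s²
m = 5.433×10¹⁷ / 9×10¹⁶ = 6.037 kg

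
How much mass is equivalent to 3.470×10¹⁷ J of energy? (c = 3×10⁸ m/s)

From E = mc², we get m = E/c²
c² = (3×10⁸)² = 9×10¹⁶ m²/s²
m = 3.470×10¹⁷ / 9×10¹⁶ = 3.856 kg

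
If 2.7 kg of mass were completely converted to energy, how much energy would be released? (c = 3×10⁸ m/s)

Using E = mc²:
c² = (3×10⁸)² = 9×10¹⁶ m²/s²
E = 2.7 × 9×10¹⁶ = 2.430×10¹⁷ J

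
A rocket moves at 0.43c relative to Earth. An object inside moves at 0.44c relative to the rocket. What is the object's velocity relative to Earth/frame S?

u = (u' + v)/(1 + u'v/c²)
Numerator: 0.44 + 0.43 = 0.87
Denominator: 1 + 0.1892 = 1.1892
u = 0.87/1.1892 = 0.7316c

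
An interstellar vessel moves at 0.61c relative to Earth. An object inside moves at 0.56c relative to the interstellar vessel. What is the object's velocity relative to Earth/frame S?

u = (u' + v)/(1 + u'v/c²)
Numerator: 0.56 + 0.61 = 1.17
Denominator: 1 + 0.3416 = 1.3416
u = 1.17/1.3416 = 0.8721c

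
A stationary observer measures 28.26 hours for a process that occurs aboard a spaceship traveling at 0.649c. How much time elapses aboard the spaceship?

Dilated time Δt = 28.26 hours
γ = 1/√(1 - 0.649²) = 1.3144
Δt₀ = Δt/γ = 28.26/1.3144 = 21.50 hours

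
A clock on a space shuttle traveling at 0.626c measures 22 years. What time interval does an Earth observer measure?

Proper time Δt₀ = 22 years
γ = 1/√(1 - 0.626²) = 1.2823
Δt = γΔt₀ = 1.2823 × 22 = 28.21 years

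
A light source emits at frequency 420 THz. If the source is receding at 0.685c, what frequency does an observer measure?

β = v/c = 0.685
(1-β)/(1+β) = 0.315/1.685 = 0.18694
Doppler factor = √(0.18694) = 0.4324
f_obs = 420 × 0.4324 = 181.6 THz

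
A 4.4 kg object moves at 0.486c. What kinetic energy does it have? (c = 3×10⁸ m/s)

γ = 1/√(1 - 0.486²) = 1.14422
γ - 1 = 0.14422
KE = (γ-1)mc² = 0.14422 × 4.4 × (3×10⁸)² = 5.711×10¹⁶ J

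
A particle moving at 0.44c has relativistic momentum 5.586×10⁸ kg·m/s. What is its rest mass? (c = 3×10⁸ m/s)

γ = 1/√(1 - 0.44²) = 1.1136
v = 0.44 × 3×10⁸ = 1.320×10⁸ m/s
m = p/(γv) = 5.586×10⁸/(1.1136 × 1.320×10⁸) = 3.800 kg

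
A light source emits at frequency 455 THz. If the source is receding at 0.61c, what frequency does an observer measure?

β = v/c = 0.61
(1-β)/(1+β) = 0.39/1.61 = 0.242236
Doppler factor = √(0.242236) = 0.49217
f_obs = 455 × 0.49217 = 223.9 THz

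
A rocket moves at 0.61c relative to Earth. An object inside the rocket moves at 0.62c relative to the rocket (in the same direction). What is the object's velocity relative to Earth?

u = (u' + v)/(1 + u'v/c²)
Numerator: 0.62 + 0.61 = 1.23
Denominator: 1 + 0.3782 = 1.3782
u = 1.23/1.3782 = 0.8925c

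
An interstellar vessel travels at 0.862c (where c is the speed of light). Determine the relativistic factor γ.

v/c = 0.862, so (v/c)² = 0.743044
1 - (v/c)² = 0.256956
γ = 1/√(0.256956) = 1.973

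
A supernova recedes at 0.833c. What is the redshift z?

β = 0.833
(1+β)/(1-β) = 1.833/0.167 = 10.976
√(10.976) = 3.313
z = 3.313 - 1 = 2.313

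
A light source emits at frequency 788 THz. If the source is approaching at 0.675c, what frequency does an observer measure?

β = v/c = 0.675
(1+β)/(1-β) = 1.675/0.325 = 5.154
Doppler factor = √(5.154) = 2.270
f_obs = 788 × 2.270 = 1789 THz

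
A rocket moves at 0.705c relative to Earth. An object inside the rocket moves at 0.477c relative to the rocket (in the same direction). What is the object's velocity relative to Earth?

u = (u' + v)/(1 + u'v/c²)
Numerator: 0.477 + 0.705 = 1.182
Denominator: 1 + 0.336285 = 1.336285
u = 1.182/1.336285 = 0.8845c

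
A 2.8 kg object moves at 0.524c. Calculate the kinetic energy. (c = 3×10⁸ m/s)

γ = 1/√(1 - 0.524²) = 1.1741
γ - 1 = 0.1741
KE = (γ-1)mc² = 0.1741 × 2.8 × (3×10⁸)² = 4.387×10¹⁶ J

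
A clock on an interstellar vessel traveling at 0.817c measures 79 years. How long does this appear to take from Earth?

Proper time Δt₀ = 79 years
γ = 1/√(1 - 0.817²) = 1.734
Δt = γΔt₀ = 1.734 × 79 = 137.0 years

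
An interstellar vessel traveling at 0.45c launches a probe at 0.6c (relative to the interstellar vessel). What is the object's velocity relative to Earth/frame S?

u = (u' + v)/(1 + u'v/c²)
Numerator: 0.6 + 0.45 = 1.05
Denominator: 1 + 0.27 = 1.27
u = 1.05/1.27 = 0.8268c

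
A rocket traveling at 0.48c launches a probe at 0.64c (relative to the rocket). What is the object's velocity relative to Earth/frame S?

u = (u' + v)/(1 + u'v/c²)
Numerator: 0.64 + 0.48 = 1.12
Denominator: 1 + 0.3072 = 1.3072
u = 1.12/1.3072 = 0.8568c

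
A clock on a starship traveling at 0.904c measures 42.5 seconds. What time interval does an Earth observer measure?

Proper time Δt₀ = 42.5 seconds
γ = 1/√(1 - 0.904²) = 2.339
Δt = γΔt₀ = 2.339 × 42.5 = 99.41 seconds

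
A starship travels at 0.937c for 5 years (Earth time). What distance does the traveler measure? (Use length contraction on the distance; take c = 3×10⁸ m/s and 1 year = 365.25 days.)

Earth distance: d = v × t = 0.937c × 5 yr = 4.435×10¹⁶ m
γ = 2.863
d' = d/γ = 4.435×10¹⁶/2.863 = 1.549×10¹⁶ m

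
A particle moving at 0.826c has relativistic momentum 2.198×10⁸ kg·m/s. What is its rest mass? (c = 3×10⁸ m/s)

γ = 1/√(1 - 0.826²) = 1.774
v = 0.826 × 3×10⁸ = 2.478×10⁸ m/s
m = p/(γv) = 2.198×10⁸/(1.774 × 2.478×10⁸) = 0.5000 kg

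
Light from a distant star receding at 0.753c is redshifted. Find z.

β = 0.753
(1+β)/(1-β) = 1.753/0.247 = 7.097
√(7.097) = 2.664
z = 2.664 - 1 = 1.664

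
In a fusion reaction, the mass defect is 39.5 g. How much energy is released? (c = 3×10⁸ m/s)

Convert mass defect: Δm = 39.5 g = 0.0395 kg
E = Δm·c² = 0.0395 × (3×10⁸)²
= 0.0395 × 9×10¹⁶ = 3.555×10¹⁵ J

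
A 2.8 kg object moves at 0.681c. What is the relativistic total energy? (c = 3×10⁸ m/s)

γ = 1/√(1 - 0.681²) = 1.3656
mc² = 2.8 × (3×10⁸)² = 2.520×10¹⁷ J
E = γmc² = 1.3656 × 2.520×10¹⁷ = 3.441×10¹⁷ J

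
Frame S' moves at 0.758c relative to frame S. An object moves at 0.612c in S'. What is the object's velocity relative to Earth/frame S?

u = (u' + v)/(1 + u'v/c²)
Numerator: 0.612 + 0.758 = 1.37
Denominator: 1 + 0.463896 = 1.463896
u = 1.37/1.463896 = 0.9359c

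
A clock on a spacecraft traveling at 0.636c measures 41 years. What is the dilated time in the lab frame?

Proper time Δt₀ = 41 years
γ = 1/√(1 - 0.636²) = 1.2959
Δt = γΔt₀ = 1.2959 × 41 = 53.13 years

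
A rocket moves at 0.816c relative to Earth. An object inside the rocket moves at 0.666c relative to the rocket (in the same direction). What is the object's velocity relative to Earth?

u = (u' + v)/(1 + u'v/c²)
Numerator: 0.666 + 0.816 = 1.482
Denominator: 1 + 0.543456 = 1.543456
u = 1.482/1.543456 = 0.9602c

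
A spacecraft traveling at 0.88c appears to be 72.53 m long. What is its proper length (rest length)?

Contracted length L = 72.53 m
γ = 1/√(1 - 0.88²) = 2.105
L₀ = γL = 2.105 × 72.53 = 152.7 m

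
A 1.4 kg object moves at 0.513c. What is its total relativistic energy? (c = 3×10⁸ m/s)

γ = 1/√(1 - 0.513²) = 1.165
mc² = 1.4 × (3×10⁸)² = 1.260×10¹⁷ J
E = γmc² = 1.165 × 1.260×10¹⁷ = 1.468×10¹⁷ J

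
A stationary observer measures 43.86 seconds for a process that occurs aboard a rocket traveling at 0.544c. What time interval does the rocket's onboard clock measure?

Dilated time Δt = 43.86 seconds
γ = 1/√(1 - 0.544²) = 1.192
Δt₀ = Δt/γ = 43.86/1.192 = 36.80 seconds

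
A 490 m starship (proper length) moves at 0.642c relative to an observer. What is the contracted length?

Proper length L₀ = 490 m
γ = 1/√(1 - 0.642²) = 1.3043
L = L₀/γ = 490/1.3043 = 375.7 m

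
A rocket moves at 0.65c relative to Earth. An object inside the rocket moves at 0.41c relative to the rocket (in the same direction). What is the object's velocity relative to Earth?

u = (u' + v)/(1 + u'v/c²)
Numerator: 0.41 + 0.65 = 1.06
Denominator: 1 + 0.2665 = 1.2665
u = 1.06/1.2665 = 0.8370c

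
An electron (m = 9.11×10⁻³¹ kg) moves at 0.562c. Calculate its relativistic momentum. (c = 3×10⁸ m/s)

γ = 1/√(1 - 0.562²) = 1.209
v = 0.562 × 3×10⁸ = 1.686×10⁸ m/s
p = γmv = 1.209 × 9.11×10⁻³¹ × 1.686×10⁸ = 1.857×10⁻²² kg·m/s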